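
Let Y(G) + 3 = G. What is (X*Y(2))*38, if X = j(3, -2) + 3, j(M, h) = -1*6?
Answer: 114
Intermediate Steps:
Y(G) = -3 + G
j(M, h) = -6
X = -3 (X = -6 + 3 = -3)
(X*Y(2))*38 = -3*(-3 + 2)*38 = -3*(-1)*38 = 3*38 = 114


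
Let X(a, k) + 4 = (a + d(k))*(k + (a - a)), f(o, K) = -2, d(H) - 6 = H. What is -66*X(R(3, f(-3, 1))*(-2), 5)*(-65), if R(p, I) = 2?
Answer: 132990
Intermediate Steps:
d(H) = 6 + H
X(a, k) = -4 + k*(6 + a + k) (X(a, k) = -4 + (a + (6 + k))*(k + (a - a)) = -4 + (6 + a + k)*(k + 0) = -4 + (6 + a + k)*k = -4 + k*(6 + a + k))
-66*X(R(3, f(-3, 1))*(-2), 5)*(-65) = -66*(-4 + (2*(-2))*5 + 5*(6 + 5))*(-65) = -66*(-4 - 4*5 + 5*11)*(-65) = -66*(-4 - 20 + 55)*(-65) = -66*31*(-65) = -2046*(-65) = 132990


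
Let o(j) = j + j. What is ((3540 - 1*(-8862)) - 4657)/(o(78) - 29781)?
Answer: -1549/5925 ≈ -0.26143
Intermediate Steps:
o(j) = 2*j
((3540 - 1*(-8862)) - 4657)/(o(78) - 29781) = ((3540 - 1*(-8862)) - 4657)/(2*78 - 29781) = ((3540 + 8862) - 4657)/(156 - 29781) = (12402 - 4657)/(-29625) = 7745*(-1/29625) = -1549/5925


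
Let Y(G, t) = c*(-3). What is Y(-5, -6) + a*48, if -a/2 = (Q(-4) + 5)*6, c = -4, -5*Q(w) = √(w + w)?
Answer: -2868 + 1152*I*√2/5 ≈ -2868.0 + 325.83*I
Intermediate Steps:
Q(w) = -√2*√w/5 (Q(w) = -√(w + w)/5 = -√2*√w/5)
Y(G, t) = 12 (Y(G, t) = -4*(-3) = 12)
a = -60 + 24*I*√2/5 (a = -2*(-√2*√(-4)/5 + 5)*6 = -2*(-√2*2*I/5 + 5)*6 = -2*(-2*I*√2/5 + 5)*6 = -2*(5 - 2*I*√2/5)*6 = -2*(30 - 12*I*√2/5) = -60 + 24*I*√2/5 ≈ -60.0 + 6.7882*I)
Y(-5, -6) + a*48 = 12 + (-60 + 24*I*√2/5)*48 = 12 + (-2880 + 1152*I*√2/5) = -2868 + 1152*I*√2/5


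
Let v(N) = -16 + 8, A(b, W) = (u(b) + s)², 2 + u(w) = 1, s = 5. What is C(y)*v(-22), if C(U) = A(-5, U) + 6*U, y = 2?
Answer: -224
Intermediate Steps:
u(w) = -1 (u(w) = -2 + 1 = -1)
A(b, W) = 16 (A(b, W) = (-1 + 5)² = 4² = 16)
C(U) = 16 + 6*U
v(N) = -8
C(y)*v(-22) = (16 + 6*2)*(-8) = (16 + 12)*(-8) = 28*(-8) = -224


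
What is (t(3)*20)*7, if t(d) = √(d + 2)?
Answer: 140*√5 ≈ 313.05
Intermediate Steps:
t(d) = √(2 + d)
(t(3)*20)*7 = (√(2 + 3)*20)*7 = (√5*20)*7 = (20*√5)*7 = 140*√5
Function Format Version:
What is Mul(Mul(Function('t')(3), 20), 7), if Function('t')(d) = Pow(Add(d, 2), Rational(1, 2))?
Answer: Mul(140, Pow(5, Rational(1, 2))) ≈ 313.05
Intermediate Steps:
Function('t')(d) = Pow(Add(2, d), Rational(1, 2))
Mul(Mul(Function('t')(3), 20), 7) = Mul(Mul(Pow(Add(2, 3), Rational(1, 2)), 20), 7) = Mul(Mul(Pow(5, Rational(1, 2)), 20), 7) = Mul(Mul(20, Pow(5, Rational(1, 2))), 7) = Mul(140, Pow(5, Rational(1, 2)))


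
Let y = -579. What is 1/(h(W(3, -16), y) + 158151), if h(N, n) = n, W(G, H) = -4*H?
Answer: 1/157572 ≈ 6.3463e-6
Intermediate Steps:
1/(h(W(3, -16), y) + 158151) = 1/(-579 + 158151) = 1/157572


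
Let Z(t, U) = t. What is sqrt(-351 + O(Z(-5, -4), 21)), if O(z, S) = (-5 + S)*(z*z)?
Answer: 7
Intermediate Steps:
O(z, S) = z**2*(-5 + S) (O(z, S) = (-5 + S)*z**2 = z**2*(-5 + S))
sqrt(-351 + O(Z(-5, -4), 21)) = sqrt(-351 + (-5)**2*(-5 + 21)) = sqrt(-351 + 25*16) = sqrt(-351 + 400) = sqrt(49) = 7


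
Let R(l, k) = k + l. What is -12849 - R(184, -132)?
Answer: -12901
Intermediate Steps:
-12849 - R(184, -132) = -12849 - (-132 + 184) = -12849 - 1*52 = -12849 - 52 = -12901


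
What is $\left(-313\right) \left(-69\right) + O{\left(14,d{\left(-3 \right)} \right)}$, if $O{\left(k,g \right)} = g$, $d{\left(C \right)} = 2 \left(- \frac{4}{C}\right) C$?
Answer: $21589$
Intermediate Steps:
$d{\left(C \right)} = -8$ ($d{\left(C \right)} = - \frac{8}{C} C = -8$)
$\left(-313\right) \left(-69\right) + O{\left(14,d{\left(-3 \right)} \right)} = \left(-313\right) \left(-69\right) - 8 = 21597 - 8 = 21589$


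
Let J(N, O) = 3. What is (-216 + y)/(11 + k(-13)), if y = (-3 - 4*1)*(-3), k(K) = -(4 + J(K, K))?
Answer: -195/4 ≈ -48.750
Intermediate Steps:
k(K) = -7 (k(K) = -(4 + 3) = -1*7 = -7)
y = 21 (y = (-3 - 4)*(-3) = -7*(-3) = 21)
(-216 + y)/(11 + k(-13)) = (-216 + 21)/(11 - 7) = -195/4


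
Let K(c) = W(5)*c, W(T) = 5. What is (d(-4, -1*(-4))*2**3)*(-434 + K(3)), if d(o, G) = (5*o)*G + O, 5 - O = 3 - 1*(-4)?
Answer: 274864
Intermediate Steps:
O = -2 (O = 5 - (3 - 1*(-4)) = 5 - (3 + 4) = 5 - 1*7 = 5 - 7 = -2)
K(c) = 5*c
d(o, G) = -2 + 5*G*o (d(o, G) = (5*o)*G - 2 = 5*G*o - 2 = -2 + 5*G*o)
(d(-4, -1*(-4))*2**3)*(-434 + K(3)) = ((-2 + 5*(-1*(-4))*(-4))*2**3)*(-434 + 5*3) = ((-2 + 5*4*(-4))*8)*(-434 + 15) = ((-2 - 80)*8)*(-419) = -82*8*(-419) = -656*(-419) = 274864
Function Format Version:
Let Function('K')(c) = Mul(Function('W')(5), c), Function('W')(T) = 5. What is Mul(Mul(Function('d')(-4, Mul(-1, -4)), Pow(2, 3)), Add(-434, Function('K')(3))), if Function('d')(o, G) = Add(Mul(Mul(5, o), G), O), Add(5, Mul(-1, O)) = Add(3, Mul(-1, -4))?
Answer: 274864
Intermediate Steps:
O = -2 (O = Add(5, Mul(-1, Add(3, Mul(-1, -4)))) = Add(5, Mul(-1, Add(3, 4))) = Add(5, Mul(-1, 7)) = Add(5, -7) = -2)
Function('K')(c) = Mul(5, c)
Function('d')(o, G) = Add(-2, Mul(5, G, o)) (Function('d')(o, G) = Add(Mul(Mul(5, o), G), -2) = Add(Mul(5, G, o), -2) = Add(-2, Mul(5, G, o)))
Mul(Mul(Function('d')(-4, Mul(-1, -4)), Pow(2, 3)), Add(-434, Function('K')(3))) = Mul(Mul(Add(-2, Mul(5, Mul(-1, -4), -4)), Pow(2, 3)), Add(-434, Mul(5, 3))) = Mul(Mul(Add(-2, Mul(5, 4, -4)), 8), Add(-434, 15)) = Mul(Mul(Add(-2, -80), 8), -419) = Mul(Mul(-82, 8), -419) = Mul(-656, -419) = 274864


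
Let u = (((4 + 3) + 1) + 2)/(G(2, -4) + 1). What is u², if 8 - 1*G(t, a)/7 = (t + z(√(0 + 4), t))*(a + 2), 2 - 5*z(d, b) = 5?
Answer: 2500/146689 ≈ 0.017043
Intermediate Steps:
z(d, b) = -⅗ (z(d, b) = ⅖ - ⅕*5 = ⅖ - 1 = -⅗)
G(t, a) = 56 - 7*(2 + a)*(-⅗ + t) (G(t, a) = 56 - 7*(t - ⅗)*(a + 2) = 56 - 7*(-⅗ + t)*(2 + a) = 56 - 7*(2 + a)*(-⅗ + t))
u = 50/383 (u = (((4 + 3) + 1) + 2)/((322/5 - 14*2 + (21/5)*(-4) - 7*(-4)*2) + 1) = ((7 + 1) + 2)/((322/5 - 28 - 84/5 + 56) + 1) = (8 + 2)/(378/5 + 1) = 10/(383/5) = 10*(5/383) = 50/383 ≈ 0.13055)
u² = (50/383)² = 2500/146689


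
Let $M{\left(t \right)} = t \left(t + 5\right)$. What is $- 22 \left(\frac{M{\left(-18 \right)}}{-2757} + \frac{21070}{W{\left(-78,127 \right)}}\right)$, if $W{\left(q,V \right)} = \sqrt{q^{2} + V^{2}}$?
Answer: $\frac{1716}{919} - \frac{463540 \sqrt{22213}}{22213} \approx -3108.3$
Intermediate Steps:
$M{\left(t \right)} = t \left(5 + t\right)$
$W{\left(q,V \right)} = \sqrt{V^{2} + q^{2}}$
$- 22 \left(\frac{M{\left(-18 \right)}}{-2757} + \frac{21070}{W{\left(-78,127 \right)}}\right) = - 22 \left(\frac{\left(-18\right) \left(5 - 18\right)}{-2757} + \frac{21070}{\sqrt{127^{2} + \left(-78\right)^{2}}}\right) = - 22 \left(\left(-18\right) \left(-13\right) \left(- \frac{1}{2757}\right) + \frac{21070}{\sqrt{16129 + 6084}}\right) = - 22 \left(234 \left(- \frac{1}{2757}\right) + \frac{21070}{\sqrt{22213}}\right) = - 22 \left(- \frac{78}{919} + 21070 \frac{\sqrt{22213}}{22213}\right) = - 22 \left(- \frac{78}{919} + \frac{21070 \sqrt{22213}}{22213}\right) = \frac{1716}{919} - \frac{463540 \sqrt{22213}}{22213}$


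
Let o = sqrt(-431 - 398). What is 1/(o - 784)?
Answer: -784/615485 - I*sqrt(829)/615485 ≈ -0.0012738 - 4.678e-5*I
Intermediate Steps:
o = I*sqrt(829) (o = sqrt(-829) = I*sqrt(829) ≈ 28.792*I)
1/(o - 784) = 1/(I*sqrt(829) - 784) = 1/(-784 + I*sqrt(829))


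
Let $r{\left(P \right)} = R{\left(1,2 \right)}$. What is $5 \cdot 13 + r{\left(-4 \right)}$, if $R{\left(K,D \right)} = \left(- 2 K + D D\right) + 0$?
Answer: $67$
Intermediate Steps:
$R{\left(K,D \right)} = D^{2} - 2 K$ ($R{\left(K,D \right)} = \left(- 2 K + D^{2}\right) + 0 = \left(D^{2} - 2 K\right) + 0 = D^{2} - 2 K$)
$r{\left(P \right)} = 2$ ($r{\left(P \right)} = 2^{2} - 2 = 4 - 2 = 2$)
$5 \cdot 13 + r{\left(-4 \right)} = 5 \cdot 13 + 2 = 65 + 2 = 67$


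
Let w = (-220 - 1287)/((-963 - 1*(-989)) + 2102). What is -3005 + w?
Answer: -6396147/2128 ≈ -3005.7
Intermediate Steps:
w = -1507/2128 (w = -1507/((-963 + 989) + 2102) = -1507/(26 + 2102) = -1507/2128 ≈ -0.70818)
-3005 + w = -3005 - 1507/2128 = -6396147/2128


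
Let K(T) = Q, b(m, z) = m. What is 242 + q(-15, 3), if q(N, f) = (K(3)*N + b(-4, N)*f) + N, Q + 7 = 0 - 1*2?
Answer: 350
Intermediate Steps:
Q = -9 (Q = -7 + (0 - 1*2) = -7 + (0 - 2) = -7 - 2 = -9)
K(T) = -9
q(N, f) = -8*N - 4*f (q(N, f) = (-9*N - 4*f) + N = -8*N - 4*f)
242 + q(-15, 3) = 242 + (-8*(-15) - 4*3) = 242 + (120 - 12) = 242 + 108 = 350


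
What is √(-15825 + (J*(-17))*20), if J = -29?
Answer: I*√5965 ≈ 77.233*I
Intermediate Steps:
√(-15825 + (J*(-17))*20) = √(-15825 - 29*(-17)*20) = √(-15825 + 493*20) = √(-15825 + 9860) = √(-5965) = I*√5965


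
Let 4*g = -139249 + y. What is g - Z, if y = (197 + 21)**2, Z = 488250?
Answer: -2044725/4 ≈ -5.1118e+5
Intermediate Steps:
y = 47524 (y = 218**2 = 47524)
g = -91725/4 (g = (-139249 + 47524)/4 = (1/4)*(-91725) = -91725/4 ≈ -22931.)
g - Z = -91725/4 - 1*488250 = -91725/4 - 488250 = -2044725/4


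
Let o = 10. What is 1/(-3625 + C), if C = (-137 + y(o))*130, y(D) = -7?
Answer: -1/22345 ≈ -4.4753e-5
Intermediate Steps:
C = -18720 (C = (-137 - 7)*130 = -144*130 = -18720)
1/(-3625 + C) = 1/(-3625 - 18720) = 1/(-22345) = -1/22345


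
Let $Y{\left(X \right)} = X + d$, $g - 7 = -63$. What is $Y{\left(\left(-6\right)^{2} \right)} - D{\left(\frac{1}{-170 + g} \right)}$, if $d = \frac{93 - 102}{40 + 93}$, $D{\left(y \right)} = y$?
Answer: $\frac{1080187}{30058} \approx 35.937$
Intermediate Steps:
$g = -56$ ($g = 7 - 63 = -56$)
$d = - \frac{9}{133} \approx -0.067669$
$Y{\left(X \right)} = - \frac{9}{133} + X$ ($Y{\left(X \right)} = X - \frac{9}{133} = - \frac{9}{133} + X$)
$Y{\left(\left(-6\right)^{2} \right)} - D{\left(\frac{1}{-170 + g} \right)} = \left(- \frac{9}{133} + \left(-6\right)^{2}\right) - \frac{1}{-170 - 56} = \left(- \frac{9}{133} + 36\right) - \frac{1}{-226} = \frac{4779}{133} - - \frac{1}{226} = \frac{4779}{133} + \frac{1}{226} = \frac{1080187}{30058}$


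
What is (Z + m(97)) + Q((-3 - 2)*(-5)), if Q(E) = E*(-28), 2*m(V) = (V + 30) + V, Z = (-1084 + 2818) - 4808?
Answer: -3662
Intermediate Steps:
Z = -3074 (Z = 1734 - 4808 = -3074)
m(V) = 15 + V (m(V) = ((V + 30) + V)/2 = ((30 + V) + V)/2 = (30 + 2*V)/2 = 15 + V)
Q(E) = -28*E
(Z + m(97)) + Q((-3 - 2)*(-5)) = (-3074 + (15 + 97)) - 28*(-3 - 2)*(-5) = (-3074 + 112) - (-140)*(-5) = -2962 - 28*25 = -2962 - 700 = -3662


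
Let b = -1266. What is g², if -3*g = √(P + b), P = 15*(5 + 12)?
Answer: -337/3 ≈ -112.33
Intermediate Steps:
P = 255 (P = 15*17 = 255)
g = -I*√1011/3 (g = -√(255 - 1266)/3 = -I*√1011/3 ≈ -10.599*I)
g² = (-I*√1011/3)² = -337/3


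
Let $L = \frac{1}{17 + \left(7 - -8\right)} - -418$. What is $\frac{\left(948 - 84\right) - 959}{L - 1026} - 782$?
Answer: $- \frac{3042154}{3891} \approx -781.84$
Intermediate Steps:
$L = \frac{13377}{32}$ ($L = \frac{1}{17 + \left(7 + 8\right)} + 418 = \frac{1}{17 + 15} + 418 = \frac{1}{32} + 418 = \frac{13377}{32} \approx 418.03$)
$\frac{\left(948 - 84\right) - 959}{L - 1026} - 782 = \frac{\left(948 - 84\right) - 959}{\frac{13377}{32} - 1026} - 782 = \frac{864 - 959}{- \frac{19455}{32}} - 782 = \left(-95\right) \left(- \frac{32}{19455}\right) - 782 = \frac{608}{3891} - 782 = - \frac{3042154}{3891}$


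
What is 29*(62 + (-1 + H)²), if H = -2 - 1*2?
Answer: 2523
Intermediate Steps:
H = -4 (H = -2 - 2 = -4)
29*(62 + (-1 + H)²) = 29*(62 + (-1 - 4)²) = 29*(62 + (-5)²) = 29*(62 + 25) = 29*87 = 2523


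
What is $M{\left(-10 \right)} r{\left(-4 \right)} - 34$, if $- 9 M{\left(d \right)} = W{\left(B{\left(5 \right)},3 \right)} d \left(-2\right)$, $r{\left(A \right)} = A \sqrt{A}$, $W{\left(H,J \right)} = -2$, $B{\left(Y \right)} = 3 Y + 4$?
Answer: $-34 - \frac{320 i}{9} \approx -34.0 - 35.556 i$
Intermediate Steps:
$B{\left(Y \right)} = 4 + 3 Y$
$r{\left(A \right)} = A^{\frac{3}{2}}$
$M{\left(d \right)} = - \frac{4 d}{9}$ ($M{\left(d \right)} = - \frac{- 2 d \left(-2\right)}{9} = - \frac{4 d}{9}$)
$M{\left(-10 \right)} r{\left(-4 \right)} - 34 = \left(- \frac{4}{9}\right) \left(-10\right) \left(-4\right)^{\frac{3}{2}} - 34 = \frac{40 \left(- 8 i\right)}{9} - 34 = - \frac{320 i}{9} - 34 = -34 - \frac{320 i}{9}$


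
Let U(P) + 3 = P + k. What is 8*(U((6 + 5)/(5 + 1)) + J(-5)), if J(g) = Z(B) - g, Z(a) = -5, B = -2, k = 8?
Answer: 164/3 ≈ 54.667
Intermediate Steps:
U(P) = 5 + P (U(P) = -3 + (P + 8) = -3 + (8 + P) = 5 + P)
J(g) = -5 - g
8*(U((6 + 5)/(5 + 1)) + J(-5)) = 8*((5 + (6 + 5)/(5 + 1)) + (-5 - 1*(-5))) = 8*((5 + 11/6) + (-5 + 5)) = 8*((5 + 11*(⅙)) + 0) = 8*((5 + 11/6) + 0) = 8*(41/6 + 0) = 8*(41/6) = 164/3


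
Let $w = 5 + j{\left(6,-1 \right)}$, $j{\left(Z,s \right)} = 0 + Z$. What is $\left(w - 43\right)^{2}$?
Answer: $1024$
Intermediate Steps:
$j{\left(Z,s \right)} = Z$
$w = 11$ ($w = 5 + 6 = 11$)
$\left(w - 43\right)^{2} = \left(11 - 43\right)^{2} = \left(-32\right)^{2} = 1024$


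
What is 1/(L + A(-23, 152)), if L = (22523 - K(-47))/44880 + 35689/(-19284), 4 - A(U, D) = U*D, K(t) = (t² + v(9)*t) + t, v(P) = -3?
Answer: 1803054/6308164417 ≈ 0.00028583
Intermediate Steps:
K(t) = t² - 2*t (K(t) = (t² - 3*t) + t = t² - 2*t)
A(U, D) = 4 - D*U (A(U, D) = 4 - U*D = 4 - D*U)
L = -2524583/1803054 (L = (22523 - (-47)*(-2 - 47))/44880 + 35689/(-19284) = (22523 - (-47)*(-49))*(1/44880) + 35689*(-1/19284) = (22523 - 1*2303)*(1/44880) - 35689/19284 = (22523 - 2303)*(1/44880) - 35689/19284 = 20220*(1/44880) - 35689/19284 = 337/748 - 35689/19284 = -2524583/1803054 ≈ -1.4002)
1/(L + A(-23, 152)) = 1/(-2524583/1803054 + (4 - 1*152*(-23))) = 1/(-2524583/1803054 + (4 + 3496)) = 1/(-2524583/1803054 + 3500) = 1/(6308164417/1803054) = 1803054/6308164417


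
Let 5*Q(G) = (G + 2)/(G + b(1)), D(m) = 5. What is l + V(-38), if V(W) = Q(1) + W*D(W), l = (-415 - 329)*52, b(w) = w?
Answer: -388777/10 ≈ -38878.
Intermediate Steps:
l = -38688 (l = -744*52 = -38688)
Q(G) = (2 + G)/(5*(1 + G)) (Q(G) = ((G + 2)/(G + 1))/5 = ((2 + G)/(1 + G))/5 = (2 + G)/(5*(1 + G)))
V(W) = 3/10 + 5*W (V(W) = (2 + 1)/(5*(1 + 1)) + W*5 = (⅕)*3/2 + 5*W = (⅕)*(½)*3 + 5*W = 3/10 + 5*W)
l + V(-38) = -38688 + (3/10 + 5*(-38)) = -38688 + (3/10 - 190) = -38688 - 1897/10 = -388777/10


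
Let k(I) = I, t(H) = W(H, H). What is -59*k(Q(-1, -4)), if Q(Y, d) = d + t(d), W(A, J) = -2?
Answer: 354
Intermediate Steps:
t(H) = -2
Q(Y, d) = -2 + d (Q(Y, d) = d - 2 = -2 + d)
-59*k(Q(-1, -4)) = -59*(-2 - 4) = -59*(-6) = 354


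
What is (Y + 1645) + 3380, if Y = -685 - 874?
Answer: 3466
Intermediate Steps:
Y = -1559
(Y + 1645) + 3380 = (-1559 + 1645) + 3380 = 86 + 3380 = 3466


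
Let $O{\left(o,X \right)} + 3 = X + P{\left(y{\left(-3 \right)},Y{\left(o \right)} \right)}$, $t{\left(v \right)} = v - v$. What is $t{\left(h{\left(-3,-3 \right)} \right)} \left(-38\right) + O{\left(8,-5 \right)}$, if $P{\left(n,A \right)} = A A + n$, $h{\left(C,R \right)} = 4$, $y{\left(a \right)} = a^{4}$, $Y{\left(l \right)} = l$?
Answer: $137$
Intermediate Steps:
$P{\left(n,A \right)} = n + A^{2}$ ($P{\left(n,A \right)} = A^{2} + n = n + A^{2}$)
$t{\left(v \right)} = 0$
$O{\left(o,X \right)} = 78 + X + o^{2}$ ($O{\left(o,X \right)} = -3 + \left(X + \left(\left(-3\right)^{4} + o^{2}\right)\right) = -3 + \left(X + \left(81 + o^{2}\right)\right) = -3 + \left(81 + X + o^{2}\right) = 78 + X + o^{2}$)
$t{\left(h{\left(-3,-3 \right)} \right)} \left(-38\right) + O{\left(8,-5 \right)} = 0 \left(-38\right) + \left(78 - 5 + 8^{2}\right) = 0 + \left(78 - 5 + 64\right) = 0 + 137 = 137$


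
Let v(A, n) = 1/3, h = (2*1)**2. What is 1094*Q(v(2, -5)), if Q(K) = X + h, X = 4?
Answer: 8752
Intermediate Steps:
h = 4 (h = 2**2 = 4)
v(A, n) = 1/3
Q(K) = 8 (Q(K) = 4 + 4 = 8)
1094*Q(v(2, -5)) = 1094*8 = 8752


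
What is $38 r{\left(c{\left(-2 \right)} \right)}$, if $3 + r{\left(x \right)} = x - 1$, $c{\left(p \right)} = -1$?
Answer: $-190$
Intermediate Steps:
$r{\left(x \right)} = -4 + x$ ($r{\left(x \right)} = -3 + \left(x - 1\right) = -3 + \left(-1 + x\right) = -4 + x$)
$38 r{\left(c{\left(-2 \right)} \right)} = 38 \left(-4 - 1\right) = 38 \left(-5\right) = -190$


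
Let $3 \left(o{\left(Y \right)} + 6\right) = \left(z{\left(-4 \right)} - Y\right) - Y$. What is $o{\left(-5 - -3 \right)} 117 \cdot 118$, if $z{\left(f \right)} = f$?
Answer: $-82836$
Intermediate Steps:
$o{\left(Y \right)} = - \frac{22}{3} - \frac{2 Y}{3}$ ($o{\left(Y \right)} = -6 + \frac{\left(-4 - Y\right) - Y}{3} = -6 + \frac{-4 - 2 Y}{3} = -6 - \left(\frac{4}{3} + \frac{2 Y}{3}\right) = - \frac{22}{3} - \frac{2 Y}{3}$)
$o{\left(-5 - -3 \right)} 117 \cdot 118 = \left(- \frac{22}{3} - \frac{2 \left(-5 - -3\right)}{3}\right) 117 \cdot 118 = \left(- \frac{22}{3} - \frac{2 \left(-5 + 3\right)}{3}\right) 117 \cdot 118 = \left(- \frac{22}{3} - - \frac{4}{3}\right) 117 \cdot 118 = \left(- \frac{22}{3} + \frac{4}{3}\right) 117 \cdot 118 = \left(-6\right) 117 \cdot 118 = \left(-702\right) 118 = -82836$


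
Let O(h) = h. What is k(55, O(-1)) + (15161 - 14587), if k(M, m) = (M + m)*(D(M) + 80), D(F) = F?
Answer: 7864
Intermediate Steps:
k(M, m) = (80 + M)*(M + m) (k(M, m) = (M + m)*(M + 80) = (M + m)*(80 + M) = (80 + M)*(M + m))
k(55, O(-1)) + (15161 - 14587) = (55² + 80*55 + 80*(-1) + 55*(-1)) + (15161 - 14587) = (3025 + 4400 - 80 - 55) + 574 = 7290 + 574 = 7864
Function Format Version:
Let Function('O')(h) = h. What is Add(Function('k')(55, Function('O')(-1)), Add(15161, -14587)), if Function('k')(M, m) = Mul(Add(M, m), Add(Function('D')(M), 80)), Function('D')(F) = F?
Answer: 7864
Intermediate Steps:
Function('k')(M, m) = Mul(Add(80, M), Add(M, m)) (Function('k')(M, m) = Mul(Add(M, m), Add(M, 80)) = Mul(Add(M, m), Add(80, M)) = Mul(Add(80, M), Add(M, m)))
Add(Function('k')(55, Function('O')(-1)), Add(15161, -14587)) = Add(Add(Pow(55, 2), Mul(80, 55), Mul(80, -1), Mul(55, -1)), Add(15161, -14587)) = Add(Add(3025, 4400, -80, -55), 574) = Add(7290, 574) = 7864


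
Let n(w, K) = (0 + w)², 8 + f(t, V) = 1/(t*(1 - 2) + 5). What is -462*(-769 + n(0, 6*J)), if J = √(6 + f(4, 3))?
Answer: 355278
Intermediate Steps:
f(t, V) = -8 + 1/(5 - t) (f(t, V) = -8 + 1/(t*(1 - 2) + 5) = -8 + 1/(t*(-1) + 5) = -8 + 1/(-t + 5) = -8 + 1/(5 - t))
J = I (J = √(6 + (39 - 8*4)/(-5 + 4)) = √(6 + (39 - 32)/(-1)) = √(6 - 1*7) = √(6 - 7) = √(-1) = I ≈ 1.0*I)
n(w, K) = w²
-462*(-769 + n(0, 6*J)) = -462*(-769 + 0²) = -462*(-769 + 0) = -462*(-769) = 355278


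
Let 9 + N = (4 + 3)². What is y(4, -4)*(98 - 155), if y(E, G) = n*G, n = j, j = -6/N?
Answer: -171/5 ≈ -34.200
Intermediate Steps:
N = 40 (N = -9 + (4 + 3)² = -9 + 7² = -9 + 49 = 40)
j = -3/20 (j = -6/40 = -6*1/40 = -3/20 ≈ -0.15000)
n = -3/20 ≈ -0.15000
y(E, G) = -3*G/20
y(4, -4)*(98 - 155) = (-3/20*(-4))*(98 - 155) = (⅗)*(-57) = -171/5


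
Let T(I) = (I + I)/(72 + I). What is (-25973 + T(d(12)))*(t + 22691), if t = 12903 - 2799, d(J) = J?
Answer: -851775165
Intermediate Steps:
t = 10104
T(I) = 2*I/(72 + I) (T(I) = (2*I)/(72 + I) = 2*I/(72 + I))
(-25973 + T(d(12)))*(t + 22691) = (-25973 + 2*12/(72 + 12))*(10104 + 22691) = (-25973 + 2*12/84)*32795 = (-25973 + 2*12*(1/84))*32795 = (-25973 + 2/7)*32795 = -181809/7*32795 = -851775165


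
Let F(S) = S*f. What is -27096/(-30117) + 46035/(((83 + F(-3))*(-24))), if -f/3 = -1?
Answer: -148701511/5943088 ≈ -25.021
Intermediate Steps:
f = 3 (f = -3*(-1) = 3)
F(S) = 3*S (F(S) = S*3 = 3*S)
-27096/(-30117) + 46035/(((83 + F(-3))*(-24))) = -27096/(-30117) + 46035/(((83 + 3*(-3))*(-24))) = -27096*(-1/30117) + 46035/(((83 - 9)*(-24))) = 9032/10039 + 46035/((74*(-24))) = 9032/10039 + 46035/(-1776) = 9032/10039 + 46035*(-1/1776) = 9032/10039 - 15345/592 = -148701511/5943088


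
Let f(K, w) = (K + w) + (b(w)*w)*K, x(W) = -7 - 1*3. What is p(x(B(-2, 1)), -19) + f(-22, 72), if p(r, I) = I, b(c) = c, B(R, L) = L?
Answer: -114017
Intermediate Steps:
x(W) = -10 (x(W) = -7 - 3 = -10)
f(K, w) = K + w + K*w**2 (f(K, w) = (K + w) + (w*w)*K = (K + w) + w**2*K = (K + w) + K*w**2 = K + w + K*w**2)
p(x(B(-2, 1)), -19) + f(-22, 72) = -19 + (-22 + 72 - 22*72**2) = -19 + (-22 + 72 - 22*5184) = -19 + (-22 + 72 - 114048) = -19 - 113998 = -114017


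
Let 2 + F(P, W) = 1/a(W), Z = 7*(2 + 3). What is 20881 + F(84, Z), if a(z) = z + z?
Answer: 1461531/70 ≈ 20879.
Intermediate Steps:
Z = 35 (Z = 7*5 = 35)
a(z) = 2*z
F(P, W) = -2 + 1/(2*W)
20881 + F(84, Z) = 20881 + (-2 + (½)/35) = 20881 + (-2 + (½)*(1/35)) = 20881 + (-2 + 1/70) = 20881 - 139/70 = 1461531/70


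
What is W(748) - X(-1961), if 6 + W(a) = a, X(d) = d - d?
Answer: 742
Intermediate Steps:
X(d) = 0
W(a) = -6 + a
W(748) - X(-1961) = (-6 + 748) - 1*0 = 742 + 0 = 742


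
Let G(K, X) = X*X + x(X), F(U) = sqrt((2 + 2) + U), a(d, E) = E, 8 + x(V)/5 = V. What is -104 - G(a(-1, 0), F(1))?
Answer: -69 - 5*sqrt(5) ≈ -80.180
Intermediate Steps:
x(V) = -40 + 5*V
F(U) = sqrt(4 + U)
G(K, X) = -40 + X**2 + 5*X (G(K, X) = X*X + (-40 + 5*X) = X**2 + (-40 + 5*X) = -40 + X**2 + 5*X)
-104 - G(a(-1, 0), F(1)) = -104 - (-40 + (sqrt(4 + 1))**2 + 5*sqrt(4 + 1)) = -104 - (-40 + (sqrt(5))**2 + 5*sqrt(5)) = -104 - (-40 + 5 + 5*sqrt(5)) = -104 - (-35 + 5*sqrt(5)) = -104 + (35 - 5*sqrt(5)) = -69 - 5*sqrt(5)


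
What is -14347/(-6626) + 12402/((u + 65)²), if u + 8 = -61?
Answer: 20601301/26504 ≈ 777.29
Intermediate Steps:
u = -69 (u = -8 - 61 = -69)
-14347/(-6626) + 12402/((u + 65)²) = -14347/(-6626) + 12402/((-69 + 65)²) = -14347*(-1/6626) + 12402/((-4)²) = 14347/6626 + 12402/16 = 14347/6626 + 12402*(1/16) = 14347/6626 + 6201/8 = 20601301/26504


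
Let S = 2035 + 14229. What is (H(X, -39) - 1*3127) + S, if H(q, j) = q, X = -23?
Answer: 13114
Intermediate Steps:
S = 16264
(H(X, -39) - 1*3127) + S = (-23 - 1*3127) + 16264 = (-23 - 3127) + 16264 = -3150 + 16264 = 13114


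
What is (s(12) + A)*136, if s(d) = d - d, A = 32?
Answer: 4352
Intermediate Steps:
s(d) = 0
(s(12) + A)*136 = (0 + 32)*136 = 32*136 = 4352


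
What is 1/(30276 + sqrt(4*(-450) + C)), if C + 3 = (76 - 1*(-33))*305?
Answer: 15138/458302367 - sqrt(31442)/916604734 ≈ 3.2837e-5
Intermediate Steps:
C = 33242 (C = -3 + (76 - 1*(-33))*305 = -3 + (76 + 33)*305 = -3 + 109*305 = -3 + 33245 = 33242)
1/(30276 + sqrt(4*(-450) + C)) = 1/(30276 + sqrt(4*(-450) + 33242)) = 1/(30276 + sqrt(-1800 + 33242)) = 1/(30276 + sqrt(31442))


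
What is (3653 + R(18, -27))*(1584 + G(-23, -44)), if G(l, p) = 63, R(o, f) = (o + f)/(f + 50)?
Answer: 138364470/23 ≈ 6.0158e+6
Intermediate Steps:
R(o, f) = (f + o)/(50 + f)
(3653 + R(18, -27))*(1584 + G(-23, -44)) = (3653 + (-27 + 18)/(50 - 27))*(1584 + 63) = (3653 - 9/23)*1647 = (84010/23)*1647 = 138364470/23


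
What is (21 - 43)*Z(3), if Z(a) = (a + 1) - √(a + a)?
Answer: -88 + 22*√6 ≈ -34.111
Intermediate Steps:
Z(a) = 1 + a - √2*√a (Z(a) = (1 + a) - √(2*a) = (1 + a) - √2*√a = 1 + a - √2*√a)
(21 - 43)*Z(3) = (21 - 43)*(1 + 3 - √2*√3) = -22*(1 + 3 - √6) = -22*(4 - √6) = -88 + 22*√6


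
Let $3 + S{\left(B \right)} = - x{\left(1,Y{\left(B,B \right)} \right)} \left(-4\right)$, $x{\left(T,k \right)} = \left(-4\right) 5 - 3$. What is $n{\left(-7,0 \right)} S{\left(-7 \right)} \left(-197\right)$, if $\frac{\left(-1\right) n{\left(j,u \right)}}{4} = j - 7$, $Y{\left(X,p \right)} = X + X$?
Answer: $1048040$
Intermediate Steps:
$Y{\left(X,p \right)} = 2 X$
$n{\left(j,u \right)} = 28 - 4 j$ ($n{\left(j,u \right)} = - 4 \left(j - 7\right) = - 4 \left(-7 + j\right) = 28 - 4 j$)
$x{\left(T,k \right)} = -23$ ($x{\left(T,k \right)} = -20 - 3 = -23$)
$S{\left(B \right)} = -95$ ($S{\left(B \right)} = -3 + \left(-1\right) \left(-23\right) \left(-4\right) = -3 + 23 \left(-4\right) = -3 - 92 = -95$)
$n{\left(-7,0 \right)} S{\left(-7 \right)} \left(-197\right) = \left(28 - -28\right) \left(-95\right) \left(-197\right) = \left(28 + 28\right) \left(-95\right) \left(-197\right) = 56 \left(-95\right) \left(-197\right) = \left(-5320\right) \left(-197\right) = 1048040$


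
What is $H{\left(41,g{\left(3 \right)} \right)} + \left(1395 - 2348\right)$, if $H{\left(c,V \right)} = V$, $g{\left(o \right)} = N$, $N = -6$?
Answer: $-959$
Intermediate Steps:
$g{\left(o \right)} = -6$
$H{\left(41,g{\left(3 \right)} \right)} + \left(1395 - 2348\right) = -6 + \left(1395 - 2348\right) = -6 - 953 = -959$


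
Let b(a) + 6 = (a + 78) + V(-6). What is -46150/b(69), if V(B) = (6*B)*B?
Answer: -46150/357 ≈ -129.27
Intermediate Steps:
V(B) = 6*B²
b(a) = 288 + a (b(a) = -6 + ((a + 78) + 6*(-6)²) = -6 + ((78 + a) + 6*36) = -6 + ((78 + a) + 216) = -6 + (294 + a) = 288 + a)
-46150/b(69) = -46150/(288 + 69) = -46150/357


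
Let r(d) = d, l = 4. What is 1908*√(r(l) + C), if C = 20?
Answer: 3816*√6 ≈ 9347.3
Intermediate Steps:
1908*√(r(l) + C) = 1908*√(4 + 20) = 1908*√24 = 1908*(2*√6) = 3816*√6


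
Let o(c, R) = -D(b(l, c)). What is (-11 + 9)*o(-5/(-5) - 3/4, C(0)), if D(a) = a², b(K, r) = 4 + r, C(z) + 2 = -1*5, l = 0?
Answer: 289/8 ≈ 36.125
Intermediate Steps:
C(z) = -7 (C(z) = -2 - 1*5 = -2 - 5 = -7)
o(c, R) = -(4 + c)²
(-11 + 9)*o(-5/(-5) - 3/4, C(0)) = (-11 + 9)*(-(4 + (-5/(-5) - 3/4))²) = -(-2)*(4 + (-5*(-⅕) - 3*¼))² = -(-2)*(4 + (1 - ¾))² = -(-2)*(4 + ¼)² = -(-2)*(17/4)² = -(-2)*289/16 = -2*(-289/16) = 289/8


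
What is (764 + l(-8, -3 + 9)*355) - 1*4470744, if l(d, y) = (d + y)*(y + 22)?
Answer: -4489860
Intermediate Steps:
l(d, y) = (22 + y)*(d + y) (l(d, y) = (d + y)*(22 + y) = (22 + y)*(d + y))
(764 + l(-8, -3 + 9)*355) - 1*4470744 = (764 + ((-3 + 9)**2 + 22*(-8) + 22*(-3 + 9) - 8*(-3 + 9))*355) - 1*4470744 = (764 + (6**2 - 176 + 22*6 - 8*6)*355) - 4470744 = (764 + (36 - 176 + 132 - 48)*355) - 4470744 = (764 - 56*355) - 4470744 = (764 - 19880) - 4470744 = -19116 - 4470744 = -4489860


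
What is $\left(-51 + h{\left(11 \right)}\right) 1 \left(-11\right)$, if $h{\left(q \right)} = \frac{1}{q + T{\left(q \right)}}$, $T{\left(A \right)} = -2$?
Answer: $\frac{5038}{9} \approx 559.78$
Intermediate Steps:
$h{\left(q \right)} = \frac{1}{-2 + q}$ ($h{\left(q \right)} = \frac{1}{q - 2} = \frac{1}{-2 + q}$)
$\left(-51 + h{\left(11 \right)}\right) 1 \left(-11\right) = \left(-51 + \frac{1}{-2 + 11}\right) 1 \left(-11\right) = \left(-51 + \frac{1}{9}\right) \left(-11\right) = \left(- \frac{458}{9}\right) \left(-11\right) = \frac{5038}{9}$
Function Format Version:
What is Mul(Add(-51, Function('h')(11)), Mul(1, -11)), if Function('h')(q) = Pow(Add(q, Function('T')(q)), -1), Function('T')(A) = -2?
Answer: Rational(5038, 9) ≈ 559.78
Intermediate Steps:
Function('h')(q) = Pow(Add(-2, q), -1) (Function('h')(q) = Pow(Add(q, -2), -1) = Pow(Add(-2, q), -1))
Mul(Add(-51, Function('h')(11)), Mul(1, -11)) = Mul(Add(-51, Pow(Add(-2, 11), -1)), Mul(1, -11)) = Mul(Add(-51, Pow(9, -1)), -11) = Mul(Add(-51, Rational(1, 9)), -11) = Mul(Rational(-458, 9), -11) = Rational(5038, 9)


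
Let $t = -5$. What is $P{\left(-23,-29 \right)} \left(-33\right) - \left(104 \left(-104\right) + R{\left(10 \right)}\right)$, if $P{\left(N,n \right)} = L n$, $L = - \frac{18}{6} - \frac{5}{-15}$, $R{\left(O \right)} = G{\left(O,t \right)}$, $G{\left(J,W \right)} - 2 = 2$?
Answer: $8260$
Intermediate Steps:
$G{\left(J,W \right)} = 4$ ($G{\left(J,W \right)} = 2 + 2 = 4$)
$R{\left(O \right)} = 4$
$L = - \frac{8}{3}$ ($L = \left(-18\right) \frac{1}{6} - - \frac{1}{3} = -3 + \frac{1}{3} = - \frac{8}{3} \approx -2.6667$)
$P{\left(N,n \right)} = - \frac{8 n}{3}$
$P{\left(-23,-29 \right)} \left(-33\right) - \left(104 \left(-104\right) + R{\left(10 \right)}\right) = \left(- \frac{8}{3}\right) \left(-29\right) \left(-33\right) - \left(104 \left(-104\right) + 4\right) = \frac{232}{3} \left(-33\right) - \left(-10816 + 4\right) = -2552 - -10812 = -2552 + 10812 = 8260$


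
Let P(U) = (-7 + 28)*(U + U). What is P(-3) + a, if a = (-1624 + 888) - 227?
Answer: -1089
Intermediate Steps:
P(U) = 42*U (P(U) = 21*(2*U) = 42*U)
a = -963 (a = -736 - 227 = -963)
P(-3) + a = 42*(-3) - 963 = -126 - 963 = -1089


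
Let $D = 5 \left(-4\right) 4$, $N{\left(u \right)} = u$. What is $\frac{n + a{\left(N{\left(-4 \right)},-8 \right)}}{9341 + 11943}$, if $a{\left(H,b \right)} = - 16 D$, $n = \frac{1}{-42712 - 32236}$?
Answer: $\frac{95933439}{1595193232} \approx 0.060139$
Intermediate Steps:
$n = - \frac{1}{74948}$ ($n = \frac{1}{-42712 - 32236} = \frac{1}{-74948} = - \frac{1}{74948} \approx -1.3343 \cdot 10^{-5}$)
$D = -80$ ($D = \left(-20\right) 4 = -80$)
$a{\left(H,b \right)} = 1280$ ($a{\left(H,b \right)} = \left(-16\right) \left(-80\right) = 1280$)
$\frac{n + a{\left(N{\left(-4 \right)},-8 \right)}}{9341 + 11943} = \frac{- \frac{1}{74948} + 1280}{9341 + 11943} = \frac{95933439}{74948 \cdot 21284} = \frac{95933439}{74948} \cdot \frac{1}{21284} = \frac{95933439}{1595193232}$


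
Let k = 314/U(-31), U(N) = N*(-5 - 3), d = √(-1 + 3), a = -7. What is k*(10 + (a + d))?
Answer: 471/124 + 157*√2/124 ≈ 5.5890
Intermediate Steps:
d = √2 ≈ 1.4142
U(N) = -8*N (U(N) = N*(-8) = -8*N)
k = 157/124 (k = 314/((-8*(-31))) = 314/248 = 314*(1/248) = 157/124 ≈ 1.2661)
k*(10 + (a + d)) = 157*(10 + (-7 + √2))/124 = 157*(3 + √2)/124 = 471/124 + 157*√2/124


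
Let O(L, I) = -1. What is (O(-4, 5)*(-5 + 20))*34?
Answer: -510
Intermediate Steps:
(O(-4, 5)*(-5 + 20))*34 = -(-5 + 20)*34 = -1*15*34 = -15*34 = -510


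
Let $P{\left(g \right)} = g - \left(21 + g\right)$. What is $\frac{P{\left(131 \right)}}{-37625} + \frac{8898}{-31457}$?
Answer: $- \frac{47732379}{169081375} \approx -0.2823$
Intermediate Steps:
$P{\left(g \right)} = -21$
$\frac{P{\left(131 \right)}}{-37625} + \frac{8898}{-31457} = - \frac{21}{-37625} + \frac{8898}{-31457} = \left(-21\right) \left(- \frac{1}{37625}\right) + 8898 \left(- \frac{1}{31457}\right) = \frac{3}{5375} - \frac{8898}{31457} = - \frac{47732379}{169081375}$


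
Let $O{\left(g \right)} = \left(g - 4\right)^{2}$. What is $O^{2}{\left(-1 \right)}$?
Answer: $625$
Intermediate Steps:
$O{\left(g \right)} = \left(-4 + g\right)^{2}$
$O^{2}{\left(-1 \right)} = \left(\left(-4 - 1\right)^{2}\right)^{2} = \left(\left(-5\right)^{2}\right)^{2} = 25^{2} = 625$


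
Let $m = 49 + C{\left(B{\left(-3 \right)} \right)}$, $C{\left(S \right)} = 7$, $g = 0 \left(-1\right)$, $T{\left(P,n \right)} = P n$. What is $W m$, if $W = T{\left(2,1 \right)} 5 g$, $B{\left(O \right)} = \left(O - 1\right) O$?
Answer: $0$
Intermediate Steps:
$B{\left(O \right)} = O \left(-1 + O\right)$ ($B{\left(O \right)} = \left(-1 + O\right) O = O \left(-1 + O\right)$)
$g = 0$
$m = 56$ ($m = 49 + 7 = 56$)
$W = 0$ ($W = 2 \cdot 1 \cdot 5 \cdot 0 = 2 \cdot 5 \cdot 0 = 10 \cdot 0 = 0$)
$W m = 0 \cdot 56 = 0$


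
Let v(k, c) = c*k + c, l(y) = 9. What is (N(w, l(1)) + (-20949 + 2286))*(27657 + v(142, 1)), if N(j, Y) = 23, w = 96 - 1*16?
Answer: -518192000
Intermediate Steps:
v(k, c) = c + c*k
w = 80 (w = 96 - 16 = 80)
(N(w, l(1)) + (-20949 + 2286))*(27657 + v(142, 1)) = (23 + (-20949 + 2286))*(27657 + 1*(1 + 142)) = (23 - 18663)*(27657 + 1*143) = -18640*(27657 + 143) = -18640*27800 = -518192000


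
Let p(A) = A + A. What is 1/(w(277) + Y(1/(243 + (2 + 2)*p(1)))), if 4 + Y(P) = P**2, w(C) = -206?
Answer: -63001/13230209 ≈ -0.0047619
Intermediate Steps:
p(A) = 2*A
Y(P) = -4 + P**2
1/(w(277) + Y(1/(243 + (2 + 2)*p(1)))) = 1/(-206 + (-4 + (1/(243 + (2 + 2)*(2*1)))**2)) = 1/(-206 + (-4 + (1/(243 + 4*2))**2)) = 1/(-206 + (-4 + (1/(243 + 8))**2)) = 1/(-206 + (-4 + (1/251)**2)) = 1/(-206 + (-4 + 1/63001)) = 1/(-206 - 252003/63001) = 1/(-13230209/63001) = -63001/13230209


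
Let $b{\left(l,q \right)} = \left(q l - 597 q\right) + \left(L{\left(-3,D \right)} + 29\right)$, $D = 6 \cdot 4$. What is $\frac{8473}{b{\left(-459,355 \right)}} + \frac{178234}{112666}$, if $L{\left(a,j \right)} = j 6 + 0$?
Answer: $\frac{32915454210}{21108369431} \approx 1.5594$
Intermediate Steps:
$D = 24$
$L{\left(a,j \right)} = 6 j$ ($L{\left(a,j \right)} = 6 j + 0 = 6 j$)
$b{\left(l,q \right)} = 173 - 597 q + l q$ ($b{\left(l,q \right)} = \left(q l - 597 q\right) + \left(6 \cdot 24 + 29\right) = \left(l q - 597 q\right) + \left(144 + 29\right) = \left(- 597 q + l q\right) + 173 = 173 - 597 q + l q$)
$\frac{8473}{b{\left(-459,355 \right)}} + \frac{178234}{112666} = \frac{8473}{173 - 211935 - 162945} + \frac{178234}{112666} = \frac{8473}{173 - 211935 - 162945} + 178234 \cdot \frac{1}{112666} = \frac{8473}{-374707} + \frac{89117}{56333} = 8473 \left(- \frac{1}{374707}\right) + \frac{89117}{56333} = - \frac{8473}{374707} + \frac{89117}{56333} = \frac{32915454210}{21108369431}$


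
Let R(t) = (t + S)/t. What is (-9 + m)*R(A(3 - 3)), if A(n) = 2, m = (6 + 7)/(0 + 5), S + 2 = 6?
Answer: -96/5 ≈ -19.200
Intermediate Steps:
S = 4 (S = -2 + 6 = 4)
m = 13/5 ≈ 2.6000
R(t) = (4 + t)/t (R(t) = (t + 4)/t = (4 + t)/t)
(-9 + m)*R(A(3 - 3)) = (-9 + 13/5)*((4 + 2)/2) = -16*6/5 = -32/5*3 = -96/5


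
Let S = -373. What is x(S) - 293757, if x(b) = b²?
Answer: -154628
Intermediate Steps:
x(S) - 293757 = (-373)² - 293757 = 139129 - 293757 = -154628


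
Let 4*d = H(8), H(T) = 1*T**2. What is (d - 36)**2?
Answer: 400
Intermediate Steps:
H(T) = T**2
d = 16 (d = (1/4)*8**2 = (1/4)*64 = 16)
(d - 36)**2 = (16 - 36)**2 = (-20)**2 = 400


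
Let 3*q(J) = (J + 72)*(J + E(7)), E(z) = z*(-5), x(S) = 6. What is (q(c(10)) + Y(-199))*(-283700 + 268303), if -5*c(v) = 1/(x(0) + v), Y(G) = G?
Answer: 307197233323/19200 ≈ 1.6000e+7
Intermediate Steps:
E(z) = -5*z
c(v) = -1/(5*(6 + v))
q(J) = (-35 + J)*(72 + J)/3 (q(J) = ((J + 72)*(J - 5*7))/3 = ((72 + J)*(J - 35))/3 = ((72 + J)*(-35 + J))/3 = ((-35 + J)*(72 + J))/3 = (-35 + J)*(72 + J)/3)
(q(c(10)) + Y(-199))*(-283700 + 268303) = ((-840 + (-1/(30 + 5*10))**2/3 + 37*(-1/(30 + 5*10))/3) - 199)*(-283700 + 268303) = ((-840 + (-1/(30 + 50))**2/3 + 37*(-1/(30 + 50))/3) - 199)*(-15397) = ((-840 + (-1/80)**2/3 + 37*(-1/80)/3) - 199)*(-15397) = ((-840 + (-1*1/80)**2/3 + 37*(-1*1/80)/3) - 199)*(-15397) = ((-840 + (-1/80)**2/3 + (37/3)*(-1/80)) - 199)*(-15397) = ((-840 + (1/3)*(1/6400) - 37/240) - 199)*(-15397) = ((-840 + 1/19200 - 37/240) - 199)*(-15397) = (-16130959/19200 - 199)*(-15397) = -19951759/19200*(-15397) = 307197233323/19200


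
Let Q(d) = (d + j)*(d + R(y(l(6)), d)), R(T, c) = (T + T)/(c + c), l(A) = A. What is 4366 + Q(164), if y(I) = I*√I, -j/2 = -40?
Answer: 44382 + 366*√6/41 ≈ 44404.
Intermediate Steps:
j = 80 (j = -2*(-40) = 80)
y(I) = I^(3/2)
R(T, c) = T/c (R(T, c) = (2*T)/((2*c)) = (2*T)*(1/(2*c)) = T/c)
Q(d) = (80 + d)*(d + 6*√6/d) (Q(d) = (d + 80)*(d + 6^(3/2)/d) = (80 + d)*(d + (6*√6)/d) = (80 + d)*(d + 6*√6/d))
4366 + Q(164) = 4366 + (164² + 6*√6 + 80*164 + 480*√6/164) = 4366 + (26896 + 6*√6 + 13120 + 480*√6*(1/164)) = 4366 + (26896 + 6*√6 + 13120 + 120*√6/41) = 4366 + (40016 + 366*√6/41) = 44382 + 366*√6/41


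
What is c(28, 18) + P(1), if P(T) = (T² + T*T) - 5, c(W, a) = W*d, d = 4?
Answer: 109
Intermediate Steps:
c(W, a) = 4*W (c(W, a) = W*4 = 4*W)
P(T) = -5 + 2*T² (P(T) = (T² + T²) - 5 = 2*T² - 5 = -5 + 2*T²)
c(28, 18) + P(1) = 4*28 + (-5 + 2*1²) = 112 + (-5 + 2*1) = 112 + (-5 + 2) = 112 - 3 = 109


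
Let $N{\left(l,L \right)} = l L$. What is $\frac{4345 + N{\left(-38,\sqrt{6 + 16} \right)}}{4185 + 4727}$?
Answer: $\frac{4345}{8912} - \frac{19 \sqrt{22}}{4456} \approx 0.46755$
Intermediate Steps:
$N{\left(l,L \right)} = L l$
$\frac{4345 + N{\left(-38,\sqrt{6 + 16} \right)}}{4185 + 4727} = \frac{4345 + \sqrt{6 + 16} \left(-38\right)}{4185 + 4727} = \frac{4345 + \sqrt{22} \left(-38\right)}{8912} = \left(4345 - 38 \sqrt{22}\right) \frac{1}{8912} = \frac{4345}{8912} - \frac{19 \sqrt{22}}{4456}$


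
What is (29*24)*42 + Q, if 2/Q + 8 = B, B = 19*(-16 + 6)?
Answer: 2893967/99 ≈ 29232.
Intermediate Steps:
B = -190 (B = 19*(-10) = -190)
Q = -1/99 (Q = 2/(-8 - 190) = 2/(-198) = 2*(-1/198) = -1/99 ≈ -0.010101)
(29*24)*42 + Q = (29*24)*42 - 1/99 = 696*42 - 1/99 = 29232 - 1/99 = 2893967/99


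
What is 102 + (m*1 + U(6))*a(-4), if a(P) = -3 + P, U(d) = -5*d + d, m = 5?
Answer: 235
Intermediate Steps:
U(d) = -4*d
102 + (m*1 + U(6))*a(-4) = 102 + (5*1 - 4*6)*(-3 - 4) = 102 + (5 - 24)*(-7) = 102 - 19*(-7) = 102 + 133 = 235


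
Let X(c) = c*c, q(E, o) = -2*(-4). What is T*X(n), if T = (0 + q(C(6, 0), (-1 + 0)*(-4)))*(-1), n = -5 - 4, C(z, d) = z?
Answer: -648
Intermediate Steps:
q(E, o) = 8
n = -9
X(c) = c²
T = -8 (T = (0 + 8)*(-1) = 8*(-1) = -8)
T*X(n) = -8*(-9)² = -8*81 = -648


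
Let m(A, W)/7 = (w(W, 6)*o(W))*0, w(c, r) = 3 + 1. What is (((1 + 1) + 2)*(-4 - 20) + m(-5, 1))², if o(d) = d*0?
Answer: 9216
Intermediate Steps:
w(c, r) = 4
o(d) = 0
m(A, W) = 0 (m(A, W) = 7*((4*0)*0) = 7*(0*0) = 7*0 = 0)
(((1 + 1) + 2)*(-4 - 20) + m(-5, 1))² = (((1 + 1) + 2)*(-4 - 20) + 0)² = ((2 + 2)*(-24) + 0)² = (4*(-24) + 0)² = (-96 + 0)² = (-96)² = 9216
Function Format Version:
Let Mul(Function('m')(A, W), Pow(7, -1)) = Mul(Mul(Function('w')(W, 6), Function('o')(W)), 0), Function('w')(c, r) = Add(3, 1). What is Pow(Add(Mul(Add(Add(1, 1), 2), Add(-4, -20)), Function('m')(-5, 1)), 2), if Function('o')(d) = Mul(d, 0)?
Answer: 9216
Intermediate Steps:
Function('w')(c, r) = 4
Function('o')(d) = 0
Function('m')(A, W) = 0 (Function('m')(A, W) = Mul(7, Mul(Mul(4, 0), 0)) = Mul(7, Mul(0, 0)) = Mul(7, 0) = 0)
Pow(Add(Mul(Add(Add(1, 1), 2), Add(-4, -20)), Function('m')(-5, 1)), 2) = Pow(Add(Mul(Add(Add(1, 1), 2), Add(-4, -20)), 0), 2) = Pow(Add(Mul(Add(2, 2), -24), 0), 2) = Pow(Add(Mul(4, -24), 0), 2) = Pow(Add(-96, 0), 2) = Pow(-96, 2) = 9216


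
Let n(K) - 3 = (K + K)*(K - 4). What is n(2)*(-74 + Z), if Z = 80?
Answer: -30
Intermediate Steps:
n(K) = 3 + 2*K*(-4 + K) (n(K) = 3 + (K + K)*(K - 4) = 3 + (2*K)*(-4 + K) = 3 + 2*K*(-4 + K))
n(2)*(-74 + Z) = (3 - 8*2 + 2*2²)*(-74 + 80) = (3 - 16 + 2*4)*6 = (3 - 16 + 8)*6 = -5*6 = -30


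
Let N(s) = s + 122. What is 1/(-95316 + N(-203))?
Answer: -1/95397 ≈ -1.0483e-5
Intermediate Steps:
N(s) = 122 + s
1/(-95316 + N(-203)) = 1/(-95316 + (122 - 203)) = 1/(-95316 - 81) = 1/(-95397) = -1/95397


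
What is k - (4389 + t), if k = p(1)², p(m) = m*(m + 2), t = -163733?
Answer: 159353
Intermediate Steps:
p(m) = m*(2 + m)
k = 9 (k = (1*(2 + 1))² = (1*3)² = 3² = 9)
k - (4389 + t) = 9 - (4389 - 163733) = 9 - 1*(-159344) = 9 + 159344 = 159353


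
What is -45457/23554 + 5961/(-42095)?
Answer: -2053917809/991505630 ≈ -2.0715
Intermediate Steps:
-45457/23554 + 5961/(-42095) = -45457*1/23554 + 5961*(-1/42095) = -45457/23554 - 5961/42095 = -2053917809/991505630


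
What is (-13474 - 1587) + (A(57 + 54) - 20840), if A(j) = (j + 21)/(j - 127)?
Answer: -143637/4 ≈ -35909.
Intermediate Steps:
A(j) = (21 + j)/(-127 + j)
(-13474 - 1587) + (A(57 + 54) - 20840) = (-13474 - 1587) + ((21 + (57 + 54))/(-127 + (57 + 54)) - 20840) = -15061 + ((21 + 111)/(-127 + 111) - 20840) = -15061 + (132/(-16) - 20840) = -15061 + (-1/16*132 - 20840) = -15061 + (-33/4 - 20840) = -15061 - 83393/4 = -143637/4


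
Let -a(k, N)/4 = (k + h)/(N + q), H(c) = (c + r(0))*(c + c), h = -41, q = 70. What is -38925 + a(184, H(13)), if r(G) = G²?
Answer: -3970493/102 ≈ -38926.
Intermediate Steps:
H(c) = 2*c² (H(c) = (c + 0²)*(c + c) = (c + 0)*(2*c) = c*(2*c) = 2*c²)
a(k, N) = -4*(-41 + k)/(70 + N) (a(k, N) = -4*(k - 41)/(N + 70) = -4*(-41 + k)/(70 + N))
-38925 + a(184, H(13)) = -38925 + 4*(41 - 1*184)/(70 + 2*13²) = -38925 + 4*(41 - 184)/(70 + 2*169) = -38925 + 4*(-143)/(70 + 338) = -38925 + 4*(-143)/408 = -38925 + 4*(1/408)*(-143) = -38925 - 143/102 = -3970493/102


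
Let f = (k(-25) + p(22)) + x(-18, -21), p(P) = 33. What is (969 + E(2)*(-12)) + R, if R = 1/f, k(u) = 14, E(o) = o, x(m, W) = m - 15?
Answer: 13231/14 ≈ 945.07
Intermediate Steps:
x(m, W) = -15 + m
f = 14 (f = (14 + 33) + (-15 - 18) = 47 - 33 = 14)
R = 1/14 ≈ 0.071429
(969 + E(2)*(-12)) + R = (969 + 2*(-12)) + 1/14 = (969 - 24) + 1/14 = 945 + 1/14 = 13231/14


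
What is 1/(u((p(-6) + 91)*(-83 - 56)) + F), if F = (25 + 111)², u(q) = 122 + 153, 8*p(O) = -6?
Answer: 1/18771 ≈ 5.3274e-5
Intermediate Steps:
p(O) = -¾ (p(O) = (⅛)*(-6) = -¾)
u(q) = 275
F = 18496 (F = 136² = 18496)
1/(u((p(-6) + 91)*(-83 - 56)) + F) = 1/(275 + 18496) = 1/18771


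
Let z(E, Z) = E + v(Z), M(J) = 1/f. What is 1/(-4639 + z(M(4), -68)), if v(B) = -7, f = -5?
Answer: -5/23231 ≈ -0.00021523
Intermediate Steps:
M(J) = -⅕ (M(J) = 1/(-5) = -⅕)
z(E, Z) = -7 + E (z(E, Z) = E - 7 = -7 + E)
1/(-4639 + z(M(4), -68)) = 1/(-4639 + (-7 - ⅕)) = 1/(-4639 - 36/5) = 1/(-23231/5) = -5/23231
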